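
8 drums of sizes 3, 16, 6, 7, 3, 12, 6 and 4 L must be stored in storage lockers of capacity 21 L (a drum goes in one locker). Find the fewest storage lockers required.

3

Total = 16 + 12 + 7 + 6 + 6 + 4 + 3 + 3 = 57 L.
Lower bound: ⌈57/21⌉ = 3 storage lockers.
A packing using 3 storage lockers:
  locker 1: 16 + 4 = 20
  locker 2: 12 + 7 = 19
  locker 3: 6 + 6 + 3 + 3 = 18
This matches the lower bound, so 3 is optimal.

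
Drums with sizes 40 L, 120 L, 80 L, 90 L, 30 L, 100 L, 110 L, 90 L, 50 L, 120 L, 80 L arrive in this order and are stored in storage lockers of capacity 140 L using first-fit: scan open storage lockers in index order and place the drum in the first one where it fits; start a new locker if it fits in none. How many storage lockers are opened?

  40 → locker 1 (new)  [load 40/140]
  120 → locker 2 (new)  [load 120/140]
  80 → locker 1  [load 120/140]
  90 → locker 3 (new)  [load 90/140]
  30 → locker 3  [load 120/140]
  100 → locker 4 (new)  [load 100/140]
  110 → locker 5 (new)  [load 110/140]
  90 → locker 6 (new)  [load 90/140]
  50 → locker 6  [load 140/140]
  120 → locker 7 (new)  [load 120/140]
  80 → locker 8 (new)  [load 80/140]
8 storage lockers opened.

8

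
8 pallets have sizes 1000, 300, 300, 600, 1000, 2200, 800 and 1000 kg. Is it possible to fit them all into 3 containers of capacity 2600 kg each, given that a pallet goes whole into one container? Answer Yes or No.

A valid assignment using 3 containers:
  container 1: 2200 + 300 = 2500
  container 2: 1000 + 1000 + 600 = 2600
  container 3: 1000 + 800 + 300 = 2100
Every load is within 2600 kg, so 3 containers suffice.

Yes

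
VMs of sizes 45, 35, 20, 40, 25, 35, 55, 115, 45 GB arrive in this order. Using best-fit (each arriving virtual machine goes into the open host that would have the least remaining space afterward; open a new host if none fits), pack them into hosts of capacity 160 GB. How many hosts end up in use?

3

  45 → host 1 (new)  [load 45/160]
  35 → host 1  [load 80/160]
  20 → host 1  [load 100/160]
  40 → host 1  [load 140/160]
  25 → host 2 (new)  [load 25/160]
  35 → host 2  [load 60/160]
  55 → host 2  [load 115/160]
  115 → host 3 (new)  [load 115/160]
  45 → host 2  [load 160/160]
3 hosts opened.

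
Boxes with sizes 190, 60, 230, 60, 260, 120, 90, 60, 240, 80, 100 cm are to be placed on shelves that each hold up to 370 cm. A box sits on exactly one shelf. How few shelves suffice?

5

Total = 260 + 240 + 230 + 190 + 120 + 100 + 90 + 80 + 60 + 60 + 60 = 1490 cm.
Lower bound: ⌈1490/370⌉ = 5 shelves.
A packing using 5 shelves:
  shelf 1: 260 + 100 = 360
  shelf 2: 240 + 120 = 360
  shelf 3: 230 + 90 = 320
  shelf 4: 190 + 80 + 60 = 330
  shelf 5: 60 + 60 = 120
This matches the lower bound, so 5 is optimal.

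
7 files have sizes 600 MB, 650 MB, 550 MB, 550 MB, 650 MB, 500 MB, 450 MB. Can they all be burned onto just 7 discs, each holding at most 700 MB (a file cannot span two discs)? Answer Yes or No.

Yes

A valid assignment using 7 discs:
  disc 1: 650 = 650
  disc 2: 650 = 650
  disc 3: 600 = 600
  disc 4: 550 = 550
  disc 5: 550 = 550
  disc 6: 500 = 500
  disc 7: 450 = 450
Every load is within 700 MB, so 7 discs suffice.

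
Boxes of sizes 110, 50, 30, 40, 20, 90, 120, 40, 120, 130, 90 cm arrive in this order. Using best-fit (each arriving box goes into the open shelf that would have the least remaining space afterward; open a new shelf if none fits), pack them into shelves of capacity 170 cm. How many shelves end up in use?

7

  110 → shelf 1 (new)  [load 110/170]
  50 → shelf 1  [load 160/170]
  30 → shelf 2 (new)  [load 30/170]
  40 → shelf 2  [load 70/170]
  20 → shelf 2  [load 90/170]
  90 → shelf 3 (new)  [load 90/170]
  120 → shelf 4 (new)  [load 120/170]
  40 → shelf 4  [load 160/170]
  120 → shelf 5 (new)  [load 120/170]
  130 → shelf 6 (new)  [load 130/170]
  90 → shelf 7 (new)  [load 90/170]
7 shelves opened.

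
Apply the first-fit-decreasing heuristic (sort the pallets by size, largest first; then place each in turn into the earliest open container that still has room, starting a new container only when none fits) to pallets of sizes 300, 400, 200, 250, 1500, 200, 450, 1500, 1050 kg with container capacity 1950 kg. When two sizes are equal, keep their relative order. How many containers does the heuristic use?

Sorted descending: 1500, 1500, 1050, 450, 400, 300, 250, 200, 200.
  1500 → container 1 (new)  [load 1500/1950]
  1500 → container 2 (new)  [load 1500/1950]
  1050 → container 3 (new)  [load 1050/1950]
  450 → container 1  [load 1950/1950]
  400 → container 2  [load 1900/1950]
  300 → container 3  [load 1350/1950]
  250 → container 3  [load 1600/1950]
  200 → container 3  [load 1800/1950]
  200 → container 4 (new)  [load 200/1950]
4 containers opened.

4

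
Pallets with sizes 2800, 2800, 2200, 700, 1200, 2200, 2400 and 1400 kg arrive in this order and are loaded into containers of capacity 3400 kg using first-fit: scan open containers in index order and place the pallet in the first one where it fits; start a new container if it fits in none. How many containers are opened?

6

  2800 → container 1 (new)  [load 2800/3400]
  2800 → container 2 (new)  [load 2800/3400]
  2200 → container 3 (new)  [load 2200/3400]
  700 → container 3  [load 2900/3400]
  1200 → container 4 (new)  [load 1200/3400]
  2200 → container 4  [load 3400/3400]
  2400 → container 5 (new)  [load 2400/3400]
  1400 → container 6 (new)  [load 1400/3400]
6 containers opened.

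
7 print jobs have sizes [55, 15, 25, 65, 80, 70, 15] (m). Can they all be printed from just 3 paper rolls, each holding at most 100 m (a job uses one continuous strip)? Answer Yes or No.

No

Total = 325 m; ⌈325/100⌉ = 4.
At least 4 paper rolls are required, but only 3 are allowed.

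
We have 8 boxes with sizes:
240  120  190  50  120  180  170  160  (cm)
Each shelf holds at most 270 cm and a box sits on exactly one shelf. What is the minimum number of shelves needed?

Total = 240 + 190 + 180 + 170 + 160 + 120 + 120 + 50 = 1230 cm.
Lower bound: ⌈1230/270⌉ = 5 shelves.
A packing using 6 shelves:
  shelf 1: 240 = 240
  shelf 2: 190 + 50 = 240
  shelf 3: 180 = 180
  shelf 4: 170 = 170
  shelf 5: 160 = 160
  shelf 6: 120 + 120 = 240
No arrangement into 5 shelves stays within capacity, so 6 is optimal.

6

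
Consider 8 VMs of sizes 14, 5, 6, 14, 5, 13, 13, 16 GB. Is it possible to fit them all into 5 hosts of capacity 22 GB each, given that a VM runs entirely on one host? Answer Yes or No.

Yes

A valid assignment using 5 hosts:
  host 1: 16 + 6 = 22
  host 2: 14 + 5 = 19
  host 3: 14 + 5 = 19
  host 4: 13 = 13
  host 5: 13 = 13
Every load is within 22 GB, so 5 hosts suffice.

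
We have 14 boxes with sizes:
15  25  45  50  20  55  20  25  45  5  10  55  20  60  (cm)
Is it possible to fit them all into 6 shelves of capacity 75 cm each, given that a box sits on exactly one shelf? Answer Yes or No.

Yes

A valid assignment using 6 shelves:
  shelf 1: 60 + 15 = 75
  shelf 2: 55 + 20 = 75
  shelf 3: 55 + 20 = 75
  shelf 4: 50 + 25 = 75
  shelf 5: 45 + 25 + 5 = 75
  shelf 6: 45 + 20 + 10 = 75
Every load is within 75 cm, so 6 shelves suffice.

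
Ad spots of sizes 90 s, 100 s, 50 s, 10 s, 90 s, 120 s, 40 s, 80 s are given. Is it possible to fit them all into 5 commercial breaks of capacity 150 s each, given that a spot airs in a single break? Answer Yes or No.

Yes

A valid assignment using 5 commercial breaks:
  break 1: 120 + 10 = 130
  break 2: 100 + 50 = 150
  break 3: 90 + 40 = 130
  break 4: 90 = 90
  break 5: 80 = 80
Every load is within 150 s, so 5 commercial breaks suffice.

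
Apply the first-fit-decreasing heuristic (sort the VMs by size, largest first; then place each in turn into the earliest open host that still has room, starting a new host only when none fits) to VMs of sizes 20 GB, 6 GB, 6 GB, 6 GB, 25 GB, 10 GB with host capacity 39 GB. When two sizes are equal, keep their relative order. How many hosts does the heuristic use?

Sorted descending: 25, 20, 10, 6, 6, 6.
  25 → host 1 (new)  [load 25/39]
  20 → host 2 (new)  [load 20/39]
  10 → host 1  [load 35/39]
  6 → host 2  [load 26/39]
  6 → host 2  [load 32/39]
  6 → host 2  [load 38/39]
2 hosts opened.

2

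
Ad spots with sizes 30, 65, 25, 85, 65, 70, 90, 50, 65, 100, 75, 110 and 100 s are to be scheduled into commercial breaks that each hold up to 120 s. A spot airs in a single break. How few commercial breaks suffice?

10

Total = 110 + 100 + 100 + 90 + 85 + 75 + 70 + 65 + 65 + 65 + 50 + 30 + 25 = 930 s.
Lower bound: ⌈930/120⌉ = 8 commercial breaks.
Also, 10 ad spots each exceed 60 s, and no two of those can share a break, so at least 10 commercial breaks are needed.
A packing using 10 commercial breaks:
  break 1: 110 = 110
  break 2: 100 = 100
  break 3: 100 = 100
  break 4: 90 + 30 = 120
  break 5: 85 + 25 = 110
  break 6: 75 = 75
  break 7: 70 + 50 = 120
  break 8: 65 = 65
  break 9: 65 = 65
  break 10: 65 = 65
This matches the lower bound, so 10 is optimal.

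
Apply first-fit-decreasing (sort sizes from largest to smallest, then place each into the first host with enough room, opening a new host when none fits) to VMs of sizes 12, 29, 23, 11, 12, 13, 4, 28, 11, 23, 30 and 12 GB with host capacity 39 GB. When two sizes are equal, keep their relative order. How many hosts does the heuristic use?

Sorted descending: 30, 29, 28, 23, 23, 13, 12, 12, 12, 11, 11, 4.
  30 → host 1 (new)  [load 30/39]
  29 → host 2 (new)  [load 29/39]
  28 → host 3 (new)  [load 28/39]
  23 → host 4 (new)  [load 23/39]
  23 → host 5 (new)  [load 23/39]
  13 → host 4  [load 36/39]
  12 → host 5  [load 35/39]
  12 → host 6 (new)  [load 12/39]
  12 → host 6  [load 24/39]
  11 → host 3  [load 39/39]
  11 → host 6  [load 35/39]
  4 → host 1  [load 34/39]
6 hosts opened.

6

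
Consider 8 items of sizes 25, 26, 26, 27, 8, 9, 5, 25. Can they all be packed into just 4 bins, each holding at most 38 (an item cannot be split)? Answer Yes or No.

No

Total = 151; ⌈151/38⌉ = 4.
5 items each exceed half the capacity and cannot share a bin, forcing at least 5 bins.
At least 5 bins are required, but only 4 are allowed.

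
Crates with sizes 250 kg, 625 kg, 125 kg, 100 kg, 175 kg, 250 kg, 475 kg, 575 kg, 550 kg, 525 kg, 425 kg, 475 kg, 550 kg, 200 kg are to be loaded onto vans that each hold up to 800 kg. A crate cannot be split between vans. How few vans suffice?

Total = 625 + 575 + 550 + 550 + 525 + 475 + 475 + 425 + 250 + 250 + 200 + 175 + 125 + 100 = 5300 kg.
Lower bound: ⌈5300/800⌉ = 7 vans.
Also, 8 crates each exceed 400 kg, and no two of those can share a van, so at least 8 vans are needed.
A packing using 8 vans:
  van 1: 625 + 175 = 800
  van 2: 575 + 200 = 775
  van 3: 550 + 250 = 800
  van 4: 550 + 250 = 800
  van 5: 525 + 125 + 100 = 750
  van 6: 475 = 475
  van 7: 475 = 475
  van 8: 425 = 425
This matches the lower bound, so 8 is optimal.

8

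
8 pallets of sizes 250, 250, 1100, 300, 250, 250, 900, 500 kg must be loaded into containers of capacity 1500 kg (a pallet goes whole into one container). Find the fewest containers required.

3

Total = 1100 + 900 + 500 + 300 + 250 + 250 + 250 + 250 = 3800 kg.
Lower bound: ⌈3800/1500⌉ = 3 containers.
A packing using 3 containers:
  container 1: 1100 + 300 = 1400
  container 2: 900 + 500 = 1400
  container 3: 250 + 250 + 250 + 250 = 1000
This matches the lower bound, so 3 is optimal.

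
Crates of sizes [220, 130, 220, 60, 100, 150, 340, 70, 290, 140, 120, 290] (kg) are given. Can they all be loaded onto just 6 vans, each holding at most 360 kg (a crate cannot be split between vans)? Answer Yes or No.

Total = 2130 kg; ⌈2130/360⌉ = 6.
The bound of 6 does not rule out 6, but exhaustive search shows no assignment into 6 vans of capacity 360 kg exists — the minimum is 7.

No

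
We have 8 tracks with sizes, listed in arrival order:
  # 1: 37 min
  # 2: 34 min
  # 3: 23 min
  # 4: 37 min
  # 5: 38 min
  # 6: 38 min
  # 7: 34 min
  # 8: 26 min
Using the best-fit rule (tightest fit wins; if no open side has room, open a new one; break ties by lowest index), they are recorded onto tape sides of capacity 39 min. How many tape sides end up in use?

  37 → side 1 (new)  [load 37/39]
  34 → side 2 (new)  [load 34/39]
  23 → side 3 (new)  [load 23/39]
  37 → side 4 (new)  [load 37/39]
  38 → side 5 (new)  [load 38/39]
  38 → side 6 (new)  [load 38/39]
  34 → side 7 (new)  [load 34/39]
  26 → side 8 (new)  [load 26/39]
8 tape sides opened.

8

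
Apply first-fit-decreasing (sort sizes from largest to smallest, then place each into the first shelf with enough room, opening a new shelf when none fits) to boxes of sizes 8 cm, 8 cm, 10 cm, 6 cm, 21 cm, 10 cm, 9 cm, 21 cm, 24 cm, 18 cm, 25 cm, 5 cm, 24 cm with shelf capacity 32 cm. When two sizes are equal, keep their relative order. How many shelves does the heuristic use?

6

Sorted descending: 25, 24, 24, 21, 21, 18, 10, 10, 9, 8, 8, 6, 5.
  25 → shelf 1 (new)  [load 25/32]
  24 → shelf 2 (new)  [load 24/32]
  24 → shelf 3 (new)  [load 24/32]
  21 → shelf 4 (new)  [load 21/32]
  21 → shelf 5 (new)  [load 21/32]
  18 → shelf 6 (new)  [load 18/32]
  10 → shelf 4  [load 31/32]
  10 → shelf 5  [load 31/32]
  9 → shelf 6  [load 27/32]
  8 → shelf 2  [load 32/32]
  8 → shelf 3  [load 32/32]
  6 → shelf 1  [load 31/32]
  5 → shelf 6  [load 32/32]
6 shelves opened.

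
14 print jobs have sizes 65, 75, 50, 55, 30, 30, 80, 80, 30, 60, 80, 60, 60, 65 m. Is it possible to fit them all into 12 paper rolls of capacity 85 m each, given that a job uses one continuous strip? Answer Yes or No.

Yes

A valid assignment using 12 paper rolls:
  roll 1: 80 = 80
  roll 2: 80 = 80
  roll 3: 80 = 80
  roll 4: 75 = 75
  roll 5: 65 = 65
  roll 6: 65 = 65
  roll 7: 60 = 60
  roll 8: 60 = 60
  roll 9: 60 = 60
  roll 10: 55 + 30 = 85
  roll 11: 50 + 30 = 80
  roll 12: 30 = 30
Every load is within 85 m, so 12 paper rolls suffice.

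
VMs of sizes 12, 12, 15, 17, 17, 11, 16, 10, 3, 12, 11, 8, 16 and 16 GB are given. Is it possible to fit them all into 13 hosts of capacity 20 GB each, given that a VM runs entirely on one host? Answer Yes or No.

Yes

A valid assignment using 12 hosts:
  host 1: 17 + 3 = 20
  host 2: 17 = 17
  host 3: 16 = 16
  host 4: 16 = 16
  host 5: 16 = 16
  host 6: 15 = 15
  host 7: 12 + 8 = 20
  host 8: 12 = 12
  host 9: 12 = 12
  host 10: 11 = 11
  host 11: 11 = 11
  host 12: 10 = 10
That uses only 12 ≤ 13, so 13 hosts are enough.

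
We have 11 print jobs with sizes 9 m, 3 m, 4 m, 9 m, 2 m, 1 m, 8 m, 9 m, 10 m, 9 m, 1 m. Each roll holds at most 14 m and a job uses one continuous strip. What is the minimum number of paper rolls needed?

Total = 10 + 9 + 9 + 9 + 9 + 8 + 4 + 3 + 2 + 1 + 1 = 65 m.
Lower bound: ⌈65/14⌉ = 5 paper rolls.
Also, 6 print jobs each exceed 7 m, and no two of those can share a roll, so at least 6 paper rolls are needed.
A packing using 6 paper rolls:
  roll 1: 10 + 4 = 14
  roll 2: 9 + 3 + 2 = 14
  roll 3: 9 + 1 + 1 = 11
  roll 4: 9 = 9
  roll 5: 9 = 9
  roll 6: 8 = 8
This matches the lower bound, so 6 is optimal.

6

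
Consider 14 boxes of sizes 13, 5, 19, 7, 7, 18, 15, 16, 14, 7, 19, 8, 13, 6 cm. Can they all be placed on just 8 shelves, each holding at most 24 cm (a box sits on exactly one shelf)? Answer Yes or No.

Yes

A valid assignment using 8 shelves:
  shelf 1: 19 + 5 = 24
  shelf 2: 19 = 19
  shelf 3: 18 + 6 = 24
  shelf 4: 16 + 8 = 24
  shelf 5: 15 + 7 = 22
  shelf 6: 14 + 7 = 21
  shelf 7: 13 + 7 = 20
  shelf 8: 13 = 13
Every load is within 24 cm, so 8 shelves suffice.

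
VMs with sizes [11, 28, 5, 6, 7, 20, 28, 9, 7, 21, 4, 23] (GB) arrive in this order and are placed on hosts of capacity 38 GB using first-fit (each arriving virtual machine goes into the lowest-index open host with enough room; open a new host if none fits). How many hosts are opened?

  11 → host 1 (new)  [load 11/38]
  28 → host 2 (new)  [load 28/38]
  5 → host 1  [load 16/38]
  6 → host 1  [load 22/38]
  7 → host 1  [load 29/38]
  20 → host 3 (new)  [load 20/38]
  28 → host 4 (new)  [load 28/38]
  9 → host 1  [load 38/38]
  7 → host 2  [load 35/38]
  21 → host 5 (new)  [load 21/38]
  4 → host 3  [load 24/38]
  23 → host 6 (new)  [load 23/38]
6 hosts opened.

6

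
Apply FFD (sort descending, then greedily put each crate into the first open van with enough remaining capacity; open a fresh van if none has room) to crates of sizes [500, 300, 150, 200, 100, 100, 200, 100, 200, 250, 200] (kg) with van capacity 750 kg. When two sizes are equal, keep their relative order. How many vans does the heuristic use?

Sorted descending: 500, 300, 250, 200, 200, 200, 200, 150, 100, 100, 100.
  500 → van 1 (new)  [load 500/750]
  300 → van 2 (new)  [load 300/750]
  250 → van 1  [load 750/750]
  200 → van 2  [load 500/750]
  200 → van 2  [load 700/750]
  200 → van 3 (new)  [load 200/750]
  200 → van 3  [load 400/750]
  150 → van 3  [load 550/750]
  100 → van 3  [load 650/750]
  100 → van 3  [load 750/750]
  100 → van 4 (new)  [load 100/750]
4 vans opened.

4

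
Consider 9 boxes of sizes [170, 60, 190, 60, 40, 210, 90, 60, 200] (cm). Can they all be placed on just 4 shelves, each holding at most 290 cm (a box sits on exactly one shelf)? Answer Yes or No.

Yes

A valid assignment using 4 shelves:
  shelf 1: 210 + 60 = 270
  shelf 2: 200 + 90 = 290
  shelf 3: 190 + 60 + 40 = 290
  shelf 4: 170 + 60 = 230
Every load is within 290 cm, so 4 shelves suffice.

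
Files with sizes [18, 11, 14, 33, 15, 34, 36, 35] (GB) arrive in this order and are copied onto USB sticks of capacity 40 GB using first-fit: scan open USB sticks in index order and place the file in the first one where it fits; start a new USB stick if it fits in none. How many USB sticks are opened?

  18 → USB stick 1 (new)  [load 18/40]
  11 → USB stick 1  [load 29/40]
  14 → USB stick 2 (new)  [load 14/40]
  33 → USB stick 3 (new)  [load 33/40]
  15 → USB stick 2  [load 29/40]
  34 → USB stick 4 (new)  [load 34/40]
  36 → USB stick 5 (new)  [load 36/40]
  35 → USB stick 6 (new)  [load 35/40]
6 USB sticks opened.

6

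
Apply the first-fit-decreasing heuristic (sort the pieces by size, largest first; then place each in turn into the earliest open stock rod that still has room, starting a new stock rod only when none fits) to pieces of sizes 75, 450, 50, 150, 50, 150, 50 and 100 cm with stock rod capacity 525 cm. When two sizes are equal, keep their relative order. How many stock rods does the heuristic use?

Sorted descending: 450, 150, 150, 100, 75, 50, 50, 50.
  450 → stock rod 1 (new)  [load 450/525]
  150 → stock rod 2 (new)  [load 150/525]
  150 → stock rod 2  [load 300/525]
  100 → stock rod 2  [load 400/525]
  75 → stock rod 1  [load 525/525]
  50 → stock rod 2  [load 450/525]
  50 → stock rod 2  [load 500/525]
  50 → stock rod 3 (new)  [load 50/525]
3 stock rods opened.

3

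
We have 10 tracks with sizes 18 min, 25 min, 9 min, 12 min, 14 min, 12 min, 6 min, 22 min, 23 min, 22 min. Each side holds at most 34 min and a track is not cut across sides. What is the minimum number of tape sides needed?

5

Total = 25 + 23 + 22 + 22 + 18 + 14 + 12 + 12 + 9 + 6 = 163 min.
Lower bound: ⌈163/34⌉ = 5 tape sides.
A packing using 5 tape sides:
  side 1: 25 + 9 = 34
  side 2: 23 + 6 = 29
  side 3: 22 + 12 = 34
  side 4: 22 + 12 = 34
  side 5: 18 + 14 = 32
This matches the lower bound, so 5 is optimal.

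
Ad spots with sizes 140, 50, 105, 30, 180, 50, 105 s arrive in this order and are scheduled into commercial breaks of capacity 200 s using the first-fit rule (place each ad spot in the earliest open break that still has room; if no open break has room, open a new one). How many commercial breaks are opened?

4

  140 → break 1 (new)  [load 140/200]
  50 → break 1  [load 190/200]
  105 → break 2 (new)  [load 105/200]
  30 → break 2  [load 135/200]
  180 → break 3 (new)  [load 180/200]
  50 → break 2  [load 185/200]
  105 → break 4 (new)  [load 105/200]
4 commercial breaks opened.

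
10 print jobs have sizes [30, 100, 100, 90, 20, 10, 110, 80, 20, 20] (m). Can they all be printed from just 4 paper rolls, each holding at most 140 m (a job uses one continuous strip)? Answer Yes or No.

Total = 580 m; ⌈580/140⌉ = 5.
At least 5 paper rolls are required, but only 4 are allowed.

No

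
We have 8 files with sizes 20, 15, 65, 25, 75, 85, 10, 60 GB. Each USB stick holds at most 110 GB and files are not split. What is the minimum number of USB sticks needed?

4

Total = 85 + 75 + 65 + 60 + 25 + 20 + 15 + 10 = 355 GB.
Lower bound: ⌈355/110⌉ = 4 USB sticks.
A packing using 4 USB sticks:
  USB stick 1: 85 + 25 = 110
  USB stick 2: 75 + 20 + 15 = 110
  USB stick 3: 65 + 10 = 75
  USB stick 4: 60 = 60
This matches the lower bound, so 4 is optimal.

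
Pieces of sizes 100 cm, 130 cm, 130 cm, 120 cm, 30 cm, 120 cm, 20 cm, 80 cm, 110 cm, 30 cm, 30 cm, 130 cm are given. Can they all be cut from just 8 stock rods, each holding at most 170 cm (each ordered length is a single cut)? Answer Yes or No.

A valid assignment using 8 stock rods:
  stock rod 1: 130 + 30 = 160
  stock rod 2: 130 + 30 = 160
  stock rod 3: 130 + 30 = 160
  stock rod 4: 120 + 20 = 140
  stock rod 5: 120 = 120
  stock rod 6: 110 = 110
  stock rod 7: 100 = 100
  stock rod 8: 80 = 80
Every load is within 170 cm, so 8 stock rods suffice.

Yes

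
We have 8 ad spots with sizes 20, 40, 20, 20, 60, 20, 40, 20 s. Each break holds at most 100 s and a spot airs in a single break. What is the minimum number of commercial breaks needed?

Total = 60 + 40 + 40 + 20 + 20 + 20 + 20 + 20 = 240 s.
Lower bound: ⌈240/100⌉ = 3 commercial breaks.
A packing using 3 commercial breaks:
  break 1: 60 + 40 = 100
  break 2: 40 + 20 + 20 + 20 = 100
  break 3: 20 + 20 = 40
This matches the lower bound, so 3 is optimal.

3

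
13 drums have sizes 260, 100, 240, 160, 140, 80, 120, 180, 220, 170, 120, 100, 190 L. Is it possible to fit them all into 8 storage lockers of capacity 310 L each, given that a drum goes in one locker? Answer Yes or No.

Yes

A valid assignment using 8 storage lockers:
  locker 1: 260 = 260
  locker 2: 240 = 240
  locker 3: 220 + 80 = 300
  locker 4: 190 + 120 = 310
  locker 5: 180 + 120 = 300
  locker 6: 170 + 140 = 310
  locker 7: 160 + 100 = 260
  locker 8: 100 = 100
Every load is within 310 L, so 8 storage lockers suffice.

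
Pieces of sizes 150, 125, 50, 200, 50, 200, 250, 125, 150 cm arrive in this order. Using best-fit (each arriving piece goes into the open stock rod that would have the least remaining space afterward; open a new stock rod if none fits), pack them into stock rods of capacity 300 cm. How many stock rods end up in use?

  150 → stock rod 1 (new)  [load 150/300]
  125 → stock rod 1  [load 275/300]
  50 → stock rod 2 (new)  [load 50/300]
  200 → stock rod 2  [load 250/300]
  50 → stock rod 2  [load 300/300]
  200 → stock rod 3 (new)  [load 200/300]
  250 → stock rod 4 (new)  [load 250/300]
  125 → stock rod 5 (new)  [load 125/300]
  150 → stock rod 5  [load 275/300]
5 stock rods opened.

5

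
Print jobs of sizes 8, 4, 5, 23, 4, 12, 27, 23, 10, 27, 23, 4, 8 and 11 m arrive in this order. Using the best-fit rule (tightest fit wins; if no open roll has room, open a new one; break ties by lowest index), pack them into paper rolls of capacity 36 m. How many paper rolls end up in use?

6

  8 → roll 1 (new)  [load 8/36]
  4 → roll 1  [load 12/36]
  5 → roll 1  [load 17/36]
  23 → roll 2 (new)  [load 23/36]
  4 → roll 2  [load 27/36]
  12 → roll 1  [load 29/36]
  27 → roll 3 (new)  [load 27/36]
  23 → roll 4 (new)  [load 23/36]
  10 → roll 4  [load 33/36]
  27 → roll 5 (new)  [load 27/36]
  23 → roll 6 (new)  [load 23/36]
  4 → roll 1  [load 33/36]
  8 → roll 2  [load 35/36]
  11 → roll 6  [load 34/36]
6 paper rolls opened.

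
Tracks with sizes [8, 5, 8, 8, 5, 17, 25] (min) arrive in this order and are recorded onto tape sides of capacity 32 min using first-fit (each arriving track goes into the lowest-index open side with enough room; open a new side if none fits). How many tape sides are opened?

3

  8 → side 1 (new)  [load 8/32]
  5 → side 1  [load 13/32]
  8 → side 1  [load 21/32]
  8 → side 1  [load 29/32]
  5 → side 2 (new)  [load 5/32]
  17 → side 2  [load 22/32]
  25 → side 3 (new)  [load 25/32]
3 tape sides opened.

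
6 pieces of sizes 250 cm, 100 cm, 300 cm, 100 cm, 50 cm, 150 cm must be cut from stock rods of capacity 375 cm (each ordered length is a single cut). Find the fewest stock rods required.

Total = 300 + 250 + 150 + 100 + 100 + 50 = 950 cm.
Lower bound: ⌈950/375⌉ = 3 stock rods.
A packing using 3 stock rods:
  stock rod 1: 300 + 50 = 350
  stock rod 2: 250 + 100 = 350
  stock rod 3: 150 + 100 = 250
This matches the lower bound, so 3 is optimal.

3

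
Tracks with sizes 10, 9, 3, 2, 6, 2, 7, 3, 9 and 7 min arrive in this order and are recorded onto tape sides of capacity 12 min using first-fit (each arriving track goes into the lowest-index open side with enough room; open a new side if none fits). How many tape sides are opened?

6

  10 → side 1 (new)  [load 10/12]
  9 → side 2 (new)  [load 9/12]
  3 → side 2  [load 12/12]
  2 → side 1  [load 12/12]
  6 → side 3 (new)  [load 6/12]
  2 → side 3  [load 8/12]
  7 → side 4 (new)  [load 7/12]
  3 → side 3  [load 11/12]
  9 → side 5 (new)  [load 9/12]
  7 → side 6 (new)  [load 7/12]
6 tape sides opened.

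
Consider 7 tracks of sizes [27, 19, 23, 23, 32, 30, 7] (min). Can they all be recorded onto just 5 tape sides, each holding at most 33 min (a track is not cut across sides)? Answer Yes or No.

Total = 161 min; ⌈161/33⌉ = 5.
6 tracks each exceed half the capacity and cannot share a side, forcing at least 6 tape sides.
At least 6 tape sides are required, but only 5 are allowed.

No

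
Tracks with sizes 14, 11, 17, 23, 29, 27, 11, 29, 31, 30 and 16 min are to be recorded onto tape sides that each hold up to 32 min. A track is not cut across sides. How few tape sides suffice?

9

Total = 31 + 30 + 29 + 29 + 27 + 23 + 17 + 16 + 14 + 11 + 11 = 238 min.
Lower bound: ⌈238/32⌉ = 8 tape sides.
A packing using 9 tape sides:
  side 1: 31 = 31
  side 2: 30 = 30
  side 3: 29 = 29
  side 4: 29 = 29
  side 5: 27 = 27
  side 6: 23 = 23
  side 7: 17 + 14 = 31
  side 8: 16 + 11 = 27
  side 9: 11 = 11
No arrangement into 8 tape sides stays within capacity, so 9 is optimal.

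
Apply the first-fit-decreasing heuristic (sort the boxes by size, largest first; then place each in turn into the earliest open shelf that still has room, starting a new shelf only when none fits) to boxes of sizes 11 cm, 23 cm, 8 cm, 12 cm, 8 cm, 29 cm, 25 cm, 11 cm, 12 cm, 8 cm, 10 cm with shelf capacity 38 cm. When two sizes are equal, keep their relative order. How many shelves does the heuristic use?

5

Sorted descending: 29, 25, 23, 12, 12, 11, 11, 10, 8, 8, 8.
  29 → shelf 1 (new)  [load 29/38]
  25 → shelf 2 (new)  [load 25/38]
  23 → shelf 3 (new)  [load 23/38]
  12 → shelf 2  [load 37/38]
  12 → shelf 3  [load 35/38]
  11 → shelf 4 (new)  [load 11/38]
  11 → shelf 4  [load 22/38]
  10 → shelf 4  [load 32/38]
  8 → shelf 1  [load 37/38]
  8 → shelf 5 (new)  [load 8/38]
  8 → shelf 5  [load 16/38]
5 shelves opened.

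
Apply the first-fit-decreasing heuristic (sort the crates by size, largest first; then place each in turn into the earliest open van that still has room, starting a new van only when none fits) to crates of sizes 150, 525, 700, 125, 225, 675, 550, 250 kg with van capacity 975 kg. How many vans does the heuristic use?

Sorted descending: 700, 675, 550, 525, 250, 225, 150, 125.
  700 → van 1 (new)  [load 700/975]
  675 → van 2 (new)  [load 675/975]
  550 → van 3 (new)  [load 550/975]
  525 → van 4 (new)  [load 525/975]
  250 → van 1  [load 950/975]
  225 → van 2  [load 900/975]
  150 → van 3  [load 700/975]
  125 → van 3  [load 825/975]
4 vans opened.

4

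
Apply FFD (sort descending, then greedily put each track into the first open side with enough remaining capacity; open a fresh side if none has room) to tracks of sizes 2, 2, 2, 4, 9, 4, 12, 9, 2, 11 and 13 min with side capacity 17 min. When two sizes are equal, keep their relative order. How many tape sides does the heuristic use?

Sorted descending: 13, 12, 11, 9, 9, 4, 4, 2, 2, 2, 2.
  13 → side 1 (new)  [load 13/17]
  12 → side 2 (new)  [load 12/17]
  11 → side 3 (new)  [load 11/17]
  9 → side 4 (new)  [load 9/17]
  9 → side 5 (new)  [load 9/17]
  4 → side 1  [load 17/17]
  4 → side 2  [load 16/17]
  2 → side 3  [load 13/17]
  2 → side 3  [load 15/17]
  2 → side 3  [load 17/17]
  2 → side 4  [load 11/17]
5 tape sides opened.

5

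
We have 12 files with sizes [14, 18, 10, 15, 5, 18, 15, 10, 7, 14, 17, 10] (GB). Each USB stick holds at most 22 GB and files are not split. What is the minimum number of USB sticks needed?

9

Total = 18 + 18 + 17 + 15 + 15 + 14 + 14 + 10 + 10 + 10 + 7 + 5 = 153 GB.
Lower bound: ⌈153/22⌉ = 7 USB sticks.
A packing using 9 USB sticks:
  USB stick 1: 18 = 18
  USB stick 2: 18 = 18
  USB stick 3: 17 + 5 = 22
  USB stick 4: 15 + 7 = 22
  USB stick 5: 15 = 15
  USB stick 6: 14 = 14
  USB stick 7: 14 = 14
  USB stick 8: 10 + 10 = 20
  USB stick 9: 10 = 10
No arrangement into 8 USB sticks stays within capacity, so 9 is optimal.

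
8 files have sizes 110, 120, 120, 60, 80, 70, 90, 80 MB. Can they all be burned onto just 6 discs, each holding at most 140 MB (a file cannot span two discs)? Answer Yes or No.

Total = 730 MB; ⌈730/140⌉ = 6.
The bound of 6 does not rule out 6, but exhaustive search shows no assignment into 6 discs of capacity 140 MB exists — the minimum is 7.

No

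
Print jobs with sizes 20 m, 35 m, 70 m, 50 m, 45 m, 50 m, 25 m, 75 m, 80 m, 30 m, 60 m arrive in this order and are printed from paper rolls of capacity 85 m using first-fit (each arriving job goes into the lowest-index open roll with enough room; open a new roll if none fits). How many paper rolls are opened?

  20 → roll 1 (new)  [load 20/85]
  35 → roll 1  [load 55/85]
  70 → roll 2 (new)  [load 70/85]
  50 → roll 3 (new)  [load 50/85]
  45 → roll 4 (new)  [load 45/85]
  50 → roll 5 (new)  [load 50/85]
  25 → roll 1  [load 80/85]
  75 → roll 6 (new)  [load 75/85]
  80 → roll 7 (new)  [load 80/85]
  30 → roll 3  [load 80/85]
  60 → roll 8 (new)  [load 60/85]
8 paper rolls opened.

8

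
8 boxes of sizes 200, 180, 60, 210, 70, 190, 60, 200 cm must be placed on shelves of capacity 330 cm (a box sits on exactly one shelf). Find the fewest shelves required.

Total = 210 + 200 + 200 + 190 + 180 + 70 + 60 + 60 = 1170 cm.
Lower bound: ⌈1170/330⌉ = 4 shelves.
Also, 5 boxes each exceed 165 cm, and no two of those can share a shelf, so at least 5 shelves are needed.
A packing using 5 shelves:
  shelf 1: 210 + 70 = 280
  shelf 2: 200 + 60 + 60 = 320
  shelf 3: 200 = 200
  shelf 4: 190 = 190
  shelf 5: 180 = 180
This matches the lower bound, so 5 is optimal.

5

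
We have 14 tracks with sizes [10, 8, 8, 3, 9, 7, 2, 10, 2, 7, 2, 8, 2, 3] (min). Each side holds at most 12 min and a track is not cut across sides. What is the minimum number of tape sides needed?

Total = 10 + 10 + 9 + 8 + 8 + 8 + 7 + 7 + 3 + 3 + 2 + 2 + 2 + 2 = 81 min.
Lower bound: ⌈81/12⌉ = 7 tape sides.
Also, 8 tracks each exceed 6 min, and no two of those can share a side, so at least 8 tape sides are needed.
A packing using 8 tape sides:
  side 1: 10 + 2 = 12
  side 2: 10 + 2 = 12
  side 3: 9 + 3 = 12
  side 4: 8 + 3 = 11
  side 5: 8 + 2 + 2 = 12
  side 6: 8 = 8
  side 7: 7 = 7
  side 8: 7 = 7
This matches the lower bound, so 8 is optimal.

8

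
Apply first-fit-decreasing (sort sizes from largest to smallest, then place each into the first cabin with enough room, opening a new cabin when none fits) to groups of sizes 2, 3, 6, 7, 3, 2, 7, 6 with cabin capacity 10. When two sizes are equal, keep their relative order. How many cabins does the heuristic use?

Sorted descending: 7, 7, 6, 6, 3, 3, 2, 2.
  7 → cabin 1 (new)  [load 7/10]
  7 → cabin 2 (new)  [load 7/10]
  6 → cabin 3 (new)  [load 6/10]
  6 → cabin 4 (new)  [load 6/10]
  3 → cabin 1  [load 10/10]
  3 → cabin 2  [load 10/10]
  2 → cabin 3  [load 8/10]
  2 → cabin 3  [load 10/10]
4 cabins opened.

4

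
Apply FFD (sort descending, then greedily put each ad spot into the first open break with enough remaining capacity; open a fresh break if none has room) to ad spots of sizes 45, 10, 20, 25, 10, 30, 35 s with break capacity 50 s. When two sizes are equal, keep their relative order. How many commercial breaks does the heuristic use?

4

Sorted descending: 45, 35, 30, 25, 20, 10, 10.
  45 → break 1 (new)  [load 45/50]
  35 → break 2 (new)  [load 35/50]
  30 → break 3 (new)  [load 30/50]
  25 → break 4 (new)  [load 25/50]
  20 → break 3  [load 50/50]
  10 → break 2  [load 45/50]
  10 → break 4  [load 35/50]
4 commercial breaks opened.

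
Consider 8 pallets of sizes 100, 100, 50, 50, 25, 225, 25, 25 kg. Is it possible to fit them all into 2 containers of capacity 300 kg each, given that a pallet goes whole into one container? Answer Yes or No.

Yes

A valid assignment using 2 containers:
  container 1: 225 + 50 + 25 = 300
  container 2: 100 + 100 + 50 + 25 + 25 = 300
Every load is within 300 kg, so 2 containers suffice.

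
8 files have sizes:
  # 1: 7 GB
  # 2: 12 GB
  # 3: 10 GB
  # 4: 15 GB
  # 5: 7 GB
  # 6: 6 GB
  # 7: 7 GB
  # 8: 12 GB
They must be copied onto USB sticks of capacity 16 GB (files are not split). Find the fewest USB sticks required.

6

Total = 15 + 12 + 12 + 10 + 7 + 7 + 7 + 6 = 76 GB.
Lower bound: ⌈76/16⌉ = 5 USB sticks.
A packing using 6 USB sticks:
  USB stick 1: 15 = 15
  USB stick 2: 12 = 12
  USB stick 3: 12 = 12
  USB stick 4: 10 + 6 = 16
  USB stick 5: 7 + 7 = 14
  USB stick 6: 7 = 7
No arrangement into 5 USB sticks stays within capacity, so 6 is optimal.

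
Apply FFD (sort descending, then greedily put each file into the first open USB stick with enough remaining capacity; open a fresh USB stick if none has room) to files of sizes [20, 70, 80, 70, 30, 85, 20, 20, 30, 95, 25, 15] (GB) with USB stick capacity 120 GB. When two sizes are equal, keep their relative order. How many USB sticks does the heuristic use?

Sorted descending: 95, 85, 80, 70, 70, 30, 30, 25, 20, 20, 20, 15.
  95 → USB stick 1 (new)  [load 95/120]
  85 → USB stick 2 (new)  [load 85/120]
  80 → USB stick 3 (new)  [load 80/120]
  70 → USB stick 4 (new)  [load 70/120]
  70 → USB stick 5 (new)  [load 70/120]
  30 → USB stick 2  [load 115/120]
  30 → USB stick 3  [load 110/120]
  25 → USB stick 1  [load 120/120]
  20 → USB stick 4  [load 90/120]
  20 → USB stick 4  [load 110/120]
  20 → USB stick 5  [load 90/120]
  15 → USB stick 5  [load 105/120]
5 USB sticks opened.

5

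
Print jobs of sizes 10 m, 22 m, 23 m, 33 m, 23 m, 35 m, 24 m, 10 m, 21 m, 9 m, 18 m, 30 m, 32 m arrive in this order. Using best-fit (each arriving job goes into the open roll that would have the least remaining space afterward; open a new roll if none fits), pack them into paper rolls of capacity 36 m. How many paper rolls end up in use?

10

  10 → roll 1 (new)  [load 10/36]
  22 → roll 1  [load 32/36]
  23 → roll 2 (new)  [load 23/36]
  33 → roll 3 (new)  [load 33/36]
  23 → roll 4 (new)  [load 23/36]
  35 → roll 5 (new)  [load 35/36]
  24 → roll 6 (new)  [load 24/36]
  10 → roll 6  [load 34/36]
  21 → roll 7 (new)  [load 21/36]
  9 → roll 2  [load 32/36]
  18 → roll 8 (new)  [load 18/36]
  30 → roll 9 (new)  [load 30/36]
  32 → roll 10 (new)  [load 32/36]
10 paper rolls opened.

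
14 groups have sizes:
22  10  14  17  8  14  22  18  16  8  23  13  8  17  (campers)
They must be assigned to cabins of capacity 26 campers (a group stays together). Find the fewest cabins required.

10

Total = 23 + 22 + 22 + 18 + 17 + 17 + 16 + 14 + 14 + 13 + 10 + 8 + 8 + 8 = 210 campers.
Lower bound: ⌈210/26⌉ = 9 cabins.
A packing using 10 cabins:
  cabin 1: 23 = 23
  cabin 2: 22 = 22
  cabin 3: 22 = 22
  cabin 4: 18 + 8 = 26
  cabin 5: 17 + 8 = 25
  cabin 6: 17 + 8 = 25
  cabin 7: 16 + 10 = 26
  cabin 8: 14 = 14
  cabin 9: 14 = 14
  cabin 10: 13 = 13
No arrangement into 9 cabins stays within capacity, so 10 is optimal.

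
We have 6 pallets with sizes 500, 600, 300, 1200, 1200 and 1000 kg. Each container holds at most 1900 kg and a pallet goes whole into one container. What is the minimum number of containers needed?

Total = 1200 + 1200 + 1000 + 600 + 500 + 300 = 4800 kg.
Lower bound: ⌈4800/1900⌉ = 3 containers.
A packing using 3 containers:
  container 1: 1200 + 600 = 1800
  container 2: 1200 + 500 = 1700
  container 3: 1000 + 300 = 1300
This matches the lower bound, so 3 is optimal.

3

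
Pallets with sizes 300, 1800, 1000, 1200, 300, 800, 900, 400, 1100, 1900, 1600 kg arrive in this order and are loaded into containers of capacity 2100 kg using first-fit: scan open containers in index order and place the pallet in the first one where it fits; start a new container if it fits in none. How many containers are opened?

  300 → container 1 (new)  [load 300/2100]
  1800 → container 1  [load 2100/2100]
  1000 → container 2 (new)  [load 1000/2100]
  1200 → container 3 (new)  [load 1200/2100]
  300 → container 2  [load 1300/2100]
  800 → container 2  [load 2100/2100]
  900 → container 3  [load 2100/2100]
  400 → container 4 (new)  [load 400/2100]
  1100 → container 4  [load 1500/2100]
  1900 → container 5 (new)  [load 1900/2100]
  1600 → container 6 (new)  [load 1600/2100]
6 containers opened.

6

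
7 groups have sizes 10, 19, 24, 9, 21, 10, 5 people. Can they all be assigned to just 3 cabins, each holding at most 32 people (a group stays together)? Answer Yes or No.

Total = 98 people; ⌈98/32⌉ = 4.
At least 4 cabins are required, but only 3 are allowed.

No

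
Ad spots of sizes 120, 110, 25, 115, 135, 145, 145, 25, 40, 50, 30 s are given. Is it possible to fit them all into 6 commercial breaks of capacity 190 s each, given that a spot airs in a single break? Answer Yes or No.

Yes

A valid assignment using 6 commercial breaks:
  break 1: 145 + 40 = 185
  break 2: 145 + 30 = 175
  break 3: 135 + 50 = 185
  break 4: 120 + 25 + 25 = 170
  break 5: 115 = 115
  break 6: 110 = 110
Every load is within 190 s, so 6 commercial breaks suffice.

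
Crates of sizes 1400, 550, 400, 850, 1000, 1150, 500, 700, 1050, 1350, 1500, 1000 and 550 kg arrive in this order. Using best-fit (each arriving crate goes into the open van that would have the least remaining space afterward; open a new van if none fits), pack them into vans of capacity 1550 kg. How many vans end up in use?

9

  1400 → van 1 (new)  [load 1400/1550]
  550 → van 2 (new)  [load 550/1550]
  400 → van 2  [load 950/1550]
  850 → van 3 (new)  [load 850/1550]
  1000 → van 4 (new)  [load 1000/1550]
  1150 → van 5 (new)  [load 1150/1550]
  500 → van 4  [load 1500/1550]
  700 → van 3  [load 1550/1550]
  1050 → van 6 (new)  [load 1050/1550]
  1350 → van 7 (new)  [load 1350/1550]
  1500 → van 8 (new)  [load 1500/1550]
  1000 → van 9 (new)  [load 1000/1550]
  550 → van 9  [load 1550/1550]
9 vans opened.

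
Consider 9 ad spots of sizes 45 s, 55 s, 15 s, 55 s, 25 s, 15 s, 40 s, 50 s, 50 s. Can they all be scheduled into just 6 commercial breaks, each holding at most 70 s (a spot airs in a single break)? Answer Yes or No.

Yes

A valid assignment using 6 commercial breaks:
  break 1: 55 + 15 = 70
  break 2: 55 + 15 = 70
  break 3: 50 = 50
  break 4: 50 = 50
  break 5: 45 + 25 = 70
  break 6: 40 = 40
Every load is within 70 s, so 6 commercial breaks suffice.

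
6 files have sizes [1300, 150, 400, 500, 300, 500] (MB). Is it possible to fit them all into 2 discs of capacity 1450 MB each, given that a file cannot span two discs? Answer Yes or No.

No

Total = 3150 MB; ⌈3150/1450⌉ = 3.
At least 3 discs are required, but only 2 are allowed.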